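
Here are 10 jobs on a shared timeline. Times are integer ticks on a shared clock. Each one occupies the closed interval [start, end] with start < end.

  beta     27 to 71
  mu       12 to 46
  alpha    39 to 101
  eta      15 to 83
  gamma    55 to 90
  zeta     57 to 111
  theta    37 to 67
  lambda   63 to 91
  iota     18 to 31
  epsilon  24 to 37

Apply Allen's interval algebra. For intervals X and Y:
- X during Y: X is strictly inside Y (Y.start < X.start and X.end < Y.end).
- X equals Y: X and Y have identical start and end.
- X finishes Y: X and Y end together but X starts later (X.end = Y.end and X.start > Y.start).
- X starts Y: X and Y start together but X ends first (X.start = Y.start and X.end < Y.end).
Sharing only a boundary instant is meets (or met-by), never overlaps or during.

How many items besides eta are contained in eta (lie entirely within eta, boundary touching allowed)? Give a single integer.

4

Target eta = [15, 83].
alpha [39, 101] → overlapped-by → no.
beta [27, 71] → during → counts.
epsilon [24, 37] → during → counts.
gamma [55, 90] → overlapped-by → no.
iota [18, 31] → during → counts.
lambda [63, 91] → overlapped-by → no.
mu [12, 46] → overlaps → no.
theta [37, 67] → during → counts.
zeta [57, 111] → overlapped-by → no.
Total: 4.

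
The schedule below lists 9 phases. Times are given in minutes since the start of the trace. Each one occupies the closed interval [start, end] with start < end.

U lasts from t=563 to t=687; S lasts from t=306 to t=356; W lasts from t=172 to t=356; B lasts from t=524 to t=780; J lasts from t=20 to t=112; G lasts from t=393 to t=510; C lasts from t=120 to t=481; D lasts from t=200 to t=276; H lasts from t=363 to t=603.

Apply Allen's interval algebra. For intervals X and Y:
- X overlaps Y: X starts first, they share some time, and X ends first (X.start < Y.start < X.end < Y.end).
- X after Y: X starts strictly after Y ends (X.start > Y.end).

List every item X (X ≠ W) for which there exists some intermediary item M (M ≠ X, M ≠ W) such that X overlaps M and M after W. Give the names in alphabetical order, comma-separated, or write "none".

Target W = [t=172, t=356].
Intermediaries M with M after W: B, G, H, U.
Via B — items with X overlaps B: H.
Via G — items with X overlaps G: C.
Via H — items with X overlaps H: C.
Via U — items with X overlaps U: H.
Union: C, H.

C, H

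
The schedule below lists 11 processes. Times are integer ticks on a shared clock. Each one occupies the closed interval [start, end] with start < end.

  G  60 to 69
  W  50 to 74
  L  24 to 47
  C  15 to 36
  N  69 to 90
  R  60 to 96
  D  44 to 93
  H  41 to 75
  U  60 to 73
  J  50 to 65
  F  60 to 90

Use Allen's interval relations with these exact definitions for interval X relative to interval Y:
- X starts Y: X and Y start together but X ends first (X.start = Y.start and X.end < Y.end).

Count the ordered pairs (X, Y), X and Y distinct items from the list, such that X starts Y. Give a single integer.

7

Checking all 110 ordered pairs for relation 'starts'; matching pairs in alphabetical order:
(F, R): F starts R ✓
(G, F): G starts F ✓
(G, R): G starts R ✓
(G, U): G starts U ✓
(J, W): J starts W ✓
(U, F): U starts F ✓
(U, R): U starts R ✓
Count: 7.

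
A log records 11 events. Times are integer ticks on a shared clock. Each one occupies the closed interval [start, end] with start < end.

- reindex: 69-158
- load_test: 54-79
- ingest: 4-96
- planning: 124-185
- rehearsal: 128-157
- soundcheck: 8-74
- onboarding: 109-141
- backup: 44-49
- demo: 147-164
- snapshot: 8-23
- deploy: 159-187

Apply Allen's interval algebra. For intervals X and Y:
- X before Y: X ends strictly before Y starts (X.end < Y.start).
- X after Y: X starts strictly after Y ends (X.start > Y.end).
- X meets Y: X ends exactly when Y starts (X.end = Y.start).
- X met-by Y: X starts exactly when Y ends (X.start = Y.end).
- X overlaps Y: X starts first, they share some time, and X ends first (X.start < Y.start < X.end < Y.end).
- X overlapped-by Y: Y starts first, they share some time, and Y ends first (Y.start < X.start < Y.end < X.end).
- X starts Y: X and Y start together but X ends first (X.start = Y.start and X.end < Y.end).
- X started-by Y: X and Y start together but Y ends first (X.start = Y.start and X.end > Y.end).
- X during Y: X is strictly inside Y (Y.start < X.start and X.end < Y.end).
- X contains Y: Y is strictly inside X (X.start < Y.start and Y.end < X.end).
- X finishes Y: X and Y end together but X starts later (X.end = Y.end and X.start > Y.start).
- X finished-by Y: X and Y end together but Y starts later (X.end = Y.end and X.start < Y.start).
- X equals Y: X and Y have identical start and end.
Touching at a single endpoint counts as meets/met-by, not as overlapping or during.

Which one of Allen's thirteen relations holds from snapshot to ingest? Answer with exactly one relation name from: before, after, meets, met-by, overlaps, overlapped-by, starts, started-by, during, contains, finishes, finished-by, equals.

snapshot = [8, 23]; ingest = [4, 96].
Compare endpoints: snapshot.start > ingest.start, snapshot.start < ingest.end, snapshot.end > ingest.start, snapshot.end < ingest.end.
That pattern is 'during'.

during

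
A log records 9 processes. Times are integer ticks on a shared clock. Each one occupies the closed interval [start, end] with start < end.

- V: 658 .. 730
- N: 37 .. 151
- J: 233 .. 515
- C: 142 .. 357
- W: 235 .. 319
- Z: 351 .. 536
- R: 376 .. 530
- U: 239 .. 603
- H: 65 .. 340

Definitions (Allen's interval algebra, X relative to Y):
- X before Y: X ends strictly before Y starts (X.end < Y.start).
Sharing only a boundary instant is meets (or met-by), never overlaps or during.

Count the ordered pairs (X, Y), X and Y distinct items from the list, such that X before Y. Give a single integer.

18

Checking all 72 ordered pairs for relation 'before'; matching pairs in alphabetical order:
(C, R): C before R ✓
(C, V): C before V ✓
(H, R): H before R ✓
(H, V): H before V ✓
(H, Z): H before Z ✓
(J, V): J before V ✓
(N, J): N before J ✓
(N, R): N before R ✓
(N, U): N before U ✓
(N, V): N before V ✓
(N, W): N before W ✓
(N, Z): N before Z ✓
(R, V): R before V ✓
(U, V): U before V ✓
(W, R): W before R ✓
(W, V): W before V ✓
(W, Z): W before Z ✓
(Z, V): Z before V ✓
Count: 18.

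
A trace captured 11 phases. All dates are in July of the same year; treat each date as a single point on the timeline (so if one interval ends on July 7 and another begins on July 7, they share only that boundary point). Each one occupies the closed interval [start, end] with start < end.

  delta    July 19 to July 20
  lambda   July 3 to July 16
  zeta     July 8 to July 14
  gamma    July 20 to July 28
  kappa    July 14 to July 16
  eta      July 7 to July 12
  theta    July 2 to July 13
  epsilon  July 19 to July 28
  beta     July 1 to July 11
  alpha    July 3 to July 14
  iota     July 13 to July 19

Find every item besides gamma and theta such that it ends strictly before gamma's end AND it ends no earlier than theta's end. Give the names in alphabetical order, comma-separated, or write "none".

alpha, delta, iota, kappa, lambda, zeta

Conditions: its end is strictly before gamma's end (X.end < July 28) AND its end is no earlier than theta's end (X.end >= July 13).
alpha: end July 14 < July 28? ✓; end July 14 >= July 13? ✓ → yes.
beta: end July 11 < July 28? ✓; end July 11 >= July 13? ✗ → no.
delta: end July 20 < July 28? ✓; end July 20 >= July 13? ✓ → yes.
epsilon: end July 28 < July 28? ✗; end July 28 >= July 13? ✓ → no.
eta: end July 12 < July 28? ✓; end July 12 >= July 13? ✗ → no.
iota: end July 19 < July 28? ✓; end July 19 >= July 13? ✓ → yes.
kappa: end July 16 < July 28? ✓; end July 16 >= July 13? ✓ → yes.
lambda: end July 16 < July 28? ✓; end July 16 >= July 13? ✓ → yes.
zeta: end July 14 < July 28? ✓; end July 14 >= July 13? ✓ → yes.
Result: alpha, delta, iota, kappa, lambda, zeta.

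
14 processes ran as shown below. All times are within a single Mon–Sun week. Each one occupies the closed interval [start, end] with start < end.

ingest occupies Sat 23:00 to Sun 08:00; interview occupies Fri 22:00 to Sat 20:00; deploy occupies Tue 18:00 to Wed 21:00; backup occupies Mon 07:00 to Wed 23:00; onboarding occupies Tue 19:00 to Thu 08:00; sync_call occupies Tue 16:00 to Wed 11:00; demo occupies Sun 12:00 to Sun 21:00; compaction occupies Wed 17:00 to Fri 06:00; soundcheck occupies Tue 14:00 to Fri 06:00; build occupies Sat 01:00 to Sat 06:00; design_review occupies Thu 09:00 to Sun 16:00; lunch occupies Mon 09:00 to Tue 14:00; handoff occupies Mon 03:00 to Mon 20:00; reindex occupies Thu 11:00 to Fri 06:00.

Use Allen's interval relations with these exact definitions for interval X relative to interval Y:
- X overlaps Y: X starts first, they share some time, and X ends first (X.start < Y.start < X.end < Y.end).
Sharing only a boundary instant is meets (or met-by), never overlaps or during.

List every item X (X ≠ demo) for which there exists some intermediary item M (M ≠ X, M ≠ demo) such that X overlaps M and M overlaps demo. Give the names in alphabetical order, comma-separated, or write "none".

compaction, soundcheck

Target demo = [Sun 12:00, Sun 21:00].
Intermediaries M with M overlaps demo: design_review.
Via design_review — items with X overlaps design_review: compaction, soundcheck.
Union: compaction, soundcheck.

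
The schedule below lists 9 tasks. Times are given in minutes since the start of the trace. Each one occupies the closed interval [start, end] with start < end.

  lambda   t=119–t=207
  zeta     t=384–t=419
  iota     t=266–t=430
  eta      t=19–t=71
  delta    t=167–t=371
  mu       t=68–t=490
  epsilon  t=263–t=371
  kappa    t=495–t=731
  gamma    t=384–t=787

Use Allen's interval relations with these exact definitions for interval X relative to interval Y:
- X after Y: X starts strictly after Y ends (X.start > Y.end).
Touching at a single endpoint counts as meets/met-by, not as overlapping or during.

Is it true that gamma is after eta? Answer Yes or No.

Yes

gamma = [t=384, t=787], eta = [t=19, t=71].
Actual relation of gamma to eta: after.
Asked whether 'after' holds → Yes.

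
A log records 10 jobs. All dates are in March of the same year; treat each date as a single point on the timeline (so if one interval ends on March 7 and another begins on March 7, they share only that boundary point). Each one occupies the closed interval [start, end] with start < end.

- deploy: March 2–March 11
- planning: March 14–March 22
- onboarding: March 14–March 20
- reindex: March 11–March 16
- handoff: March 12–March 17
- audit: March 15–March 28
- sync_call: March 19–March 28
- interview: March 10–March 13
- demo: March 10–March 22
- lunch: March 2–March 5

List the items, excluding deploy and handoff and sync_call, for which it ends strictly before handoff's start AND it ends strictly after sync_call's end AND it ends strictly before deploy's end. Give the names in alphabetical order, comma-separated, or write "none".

Conditions: its end is strictly before handoff's start (X.end < March 12) AND its end is strictly after sync_call's end (X.end > March 28) AND its end is strictly before deploy's end (X.end < March 11).
audit: end March 28 < March 12? ✗; end March 28 > March 28? ✗; end March 28 < March 11? ✗ → no.
demo: end March 22 < March 12? ✗; end March 22 > March 28? ✗; end March 22 < March 11? ✗ → no.
interview: end March 13 < March 12? ✗; end March 13 > March 28? ✗; end March 13 < March 11? ✗ → no.
lunch: end March 5 < March 12? ✓; end March 5 > March 28? ✗; end March 5 < March 11? ✓ → no.
onboarding: end March 20 < March 12? ✗; end March 20 > March 28? ✗; end March 20 < March 11? ✗ → no.
planning: end March 22 < March 12? ✗; end March 22 > March 28? ✗; end March 22 < March 11? ✗ → no.
reindex: end March 16 < March 12? ✗; end March 16 > March 28? ✗; end March 16 < March 11? ✗ → no.
Result: none.

none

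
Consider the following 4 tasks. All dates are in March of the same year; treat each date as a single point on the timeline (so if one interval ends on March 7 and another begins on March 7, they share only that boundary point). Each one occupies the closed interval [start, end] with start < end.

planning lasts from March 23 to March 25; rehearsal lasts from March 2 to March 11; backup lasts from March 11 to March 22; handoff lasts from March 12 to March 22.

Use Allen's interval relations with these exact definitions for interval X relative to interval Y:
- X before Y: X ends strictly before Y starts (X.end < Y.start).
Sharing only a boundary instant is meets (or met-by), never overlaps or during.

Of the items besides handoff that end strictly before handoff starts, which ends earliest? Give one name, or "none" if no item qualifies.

rehearsal

Target handoff = [March 12, March 22].
backup [March 11, March 22] → finished-by → excluded.
planning [March 23, March 25] → after → excluded.
rehearsal [March 2, March 11] → before → candidate.
Among candidates, earliest end is March 11 → rehearsal.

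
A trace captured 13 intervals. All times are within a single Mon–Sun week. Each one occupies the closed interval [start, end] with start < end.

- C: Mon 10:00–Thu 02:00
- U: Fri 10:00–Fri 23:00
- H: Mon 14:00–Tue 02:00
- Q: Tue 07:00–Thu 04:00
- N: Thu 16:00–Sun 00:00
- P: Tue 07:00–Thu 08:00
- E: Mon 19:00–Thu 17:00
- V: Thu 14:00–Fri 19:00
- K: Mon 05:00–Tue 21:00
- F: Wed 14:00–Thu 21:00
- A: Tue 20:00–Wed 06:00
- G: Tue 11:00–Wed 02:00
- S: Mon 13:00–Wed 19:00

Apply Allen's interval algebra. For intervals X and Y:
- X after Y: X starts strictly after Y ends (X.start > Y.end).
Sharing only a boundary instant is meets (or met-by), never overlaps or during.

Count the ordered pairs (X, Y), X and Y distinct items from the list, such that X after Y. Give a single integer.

34

Checking all 156 ordered pairs for relation 'after'; matching pairs in alphabetical order:
(A, H): A after H ✓
(F, A): F after A ✓
(F, G): F after G ✓
(F, H): F after H ✓
(F, K): F after K ✓
(G, H): G after H ✓
(N, A): N after A ✓
(N, C): N after C ✓
(N, G): N after G ✓
(N, H): N after H ✓
(N, K): N after K ✓
(N, P): N after P ✓
(N, Q): N after Q ✓
(N, S): N after S ✓
(P, H): P after H ✓
(Q, H): Q after H ✓
(U, A): U after A ✓
(U, C): U after C ✓
(U, E): U after E ✓
(U, F): U after F ✓
(U, G): U after G ✓
(U, H): U after H ✓
(U, K): U after K ✓
(U, P): U after P ✓
... plus 10 further pairs not listed.
Count: 34.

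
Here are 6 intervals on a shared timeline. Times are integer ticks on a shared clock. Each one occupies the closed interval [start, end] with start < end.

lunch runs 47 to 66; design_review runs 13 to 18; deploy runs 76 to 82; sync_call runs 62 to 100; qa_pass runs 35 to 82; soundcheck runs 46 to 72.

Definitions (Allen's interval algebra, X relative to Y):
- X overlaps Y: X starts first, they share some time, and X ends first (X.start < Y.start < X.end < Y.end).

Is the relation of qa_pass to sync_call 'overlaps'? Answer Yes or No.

Yes

qa_pass = [35, 82], sync_call = [62, 100].
Actual relation of qa_pass to sync_call: overlaps.
Asked whether 'overlaps' holds → Yes.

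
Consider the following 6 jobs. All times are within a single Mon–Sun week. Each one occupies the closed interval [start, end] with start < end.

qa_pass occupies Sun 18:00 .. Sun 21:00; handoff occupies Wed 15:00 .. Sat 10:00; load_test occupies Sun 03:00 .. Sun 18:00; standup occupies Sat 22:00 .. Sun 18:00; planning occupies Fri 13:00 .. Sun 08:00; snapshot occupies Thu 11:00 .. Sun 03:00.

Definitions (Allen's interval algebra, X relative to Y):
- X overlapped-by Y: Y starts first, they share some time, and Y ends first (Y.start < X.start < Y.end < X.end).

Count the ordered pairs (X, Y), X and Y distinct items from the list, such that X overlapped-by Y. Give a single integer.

6

Checking all 30 ordered pairs for relation 'overlapped-by'; matching pairs in alphabetical order:
(load_test, planning): load_test overlapped-by planning ✓
(planning, handoff): planning overlapped-by handoff ✓
(planning, snapshot): planning overlapped-by snapshot ✓
(snapshot, handoff): snapshot overlapped-by handoff ✓
(standup, planning): standup overlapped-by planning ✓
(standup, snapshot): standup overlapped-by snapshot ✓
Count: 6.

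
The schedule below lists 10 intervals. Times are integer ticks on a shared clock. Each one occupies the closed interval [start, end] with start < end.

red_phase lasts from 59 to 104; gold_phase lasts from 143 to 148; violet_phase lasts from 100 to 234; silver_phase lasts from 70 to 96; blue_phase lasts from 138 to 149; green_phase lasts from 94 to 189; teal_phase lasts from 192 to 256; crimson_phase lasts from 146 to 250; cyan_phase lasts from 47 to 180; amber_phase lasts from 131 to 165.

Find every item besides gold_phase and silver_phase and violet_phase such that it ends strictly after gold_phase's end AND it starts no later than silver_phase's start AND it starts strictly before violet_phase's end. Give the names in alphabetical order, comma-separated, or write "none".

Conditions: its end is strictly after gold_phase's end (X.end > 148) AND its start is no later than silver_phase's start (X.start <= 70) AND its start is strictly before violet_phase's end (X.start < 234).
amber_phase: end 165 > 148? ✓; start 131 <= 70? ✗; start 131 < 234? ✓ → no.
blue_phase: end 149 > 148? ✓; start 138 <= 70? ✗; start 138 < 234? ✓ → no.
crimson_phase: end 250 > 148? ✓; start 146 <= 70? ✗; start 146 < 234? ✓ → no.
cyan_phase: end 180 > 148? ✓; start 47 <= 70? ✓; start 47 < 234? ✓ → yes.
green_phase: end 189 > 148? ✓; start 94 <= 70? ✗; start 94 < 234? ✓ → no.
red_phase: end 104 > 148? ✗; start 59 <= 70? ✓; start 59 < 234? ✓ → no.
teal_phase: end 256 > 148? ✓; start 192 <= 70? ✗; start 192 < 234? ✓ → no.
Result: cyan_phase.

cyan_phase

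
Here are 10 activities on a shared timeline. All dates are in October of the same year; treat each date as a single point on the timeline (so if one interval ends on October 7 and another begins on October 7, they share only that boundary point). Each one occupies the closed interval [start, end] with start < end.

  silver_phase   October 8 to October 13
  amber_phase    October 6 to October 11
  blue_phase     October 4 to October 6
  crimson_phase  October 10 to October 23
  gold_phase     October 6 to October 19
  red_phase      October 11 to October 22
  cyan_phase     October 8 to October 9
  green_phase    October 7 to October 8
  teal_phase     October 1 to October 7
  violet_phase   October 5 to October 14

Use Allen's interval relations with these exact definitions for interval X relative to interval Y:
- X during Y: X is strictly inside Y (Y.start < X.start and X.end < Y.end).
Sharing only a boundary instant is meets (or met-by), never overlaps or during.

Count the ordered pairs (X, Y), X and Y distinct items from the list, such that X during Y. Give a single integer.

Checking all 90 ordered pairs for relation 'during'; matching pairs in alphabetical order:
(amber_phase, violet_phase): amber_phase during violet_phase ✓
(blue_phase, teal_phase): blue_phase during teal_phase ✓
(cyan_phase, amber_phase): cyan_phase during amber_phase ✓
(cyan_phase, gold_phase): cyan_phase during gold_phase ✓
(cyan_phase, violet_phase): cyan_phase during violet_phase ✓
(green_phase, amber_phase): green_phase during amber_phase ✓
(green_phase, gold_phase): green_phase during gold_phase ✓
(green_phase, violet_phase): green_phase during violet_phase ✓
(red_phase, crimson_phase): red_phase during crimson_phase ✓
(silver_phase, gold_phase): silver_phase during gold_phase ✓
(silver_phase, violet_phase): silver_phase during violet_phase ✓
Count: 11.

11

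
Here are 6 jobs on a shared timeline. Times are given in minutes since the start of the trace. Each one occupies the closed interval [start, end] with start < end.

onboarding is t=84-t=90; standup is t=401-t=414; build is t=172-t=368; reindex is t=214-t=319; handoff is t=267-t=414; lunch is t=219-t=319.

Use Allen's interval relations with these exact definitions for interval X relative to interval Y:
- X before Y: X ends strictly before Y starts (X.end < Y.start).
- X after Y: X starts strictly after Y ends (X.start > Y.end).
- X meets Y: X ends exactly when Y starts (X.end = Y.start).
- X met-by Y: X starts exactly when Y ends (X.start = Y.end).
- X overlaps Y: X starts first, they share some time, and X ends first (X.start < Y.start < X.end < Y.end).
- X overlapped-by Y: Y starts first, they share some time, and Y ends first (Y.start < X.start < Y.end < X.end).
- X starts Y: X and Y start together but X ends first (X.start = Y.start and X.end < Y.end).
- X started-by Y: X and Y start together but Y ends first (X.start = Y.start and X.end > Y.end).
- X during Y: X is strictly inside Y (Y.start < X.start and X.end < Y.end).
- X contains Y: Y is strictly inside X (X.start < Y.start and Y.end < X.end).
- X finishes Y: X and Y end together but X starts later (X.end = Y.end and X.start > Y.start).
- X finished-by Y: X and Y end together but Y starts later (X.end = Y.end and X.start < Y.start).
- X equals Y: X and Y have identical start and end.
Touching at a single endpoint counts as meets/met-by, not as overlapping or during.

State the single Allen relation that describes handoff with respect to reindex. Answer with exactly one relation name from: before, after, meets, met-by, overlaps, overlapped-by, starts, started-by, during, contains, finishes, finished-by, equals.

overlapped-by

handoff = [t=267, t=414]; reindex = [t=214, t=319].
Compare endpoints: handoff.start > reindex.start, handoff.start < reindex.end, handoff.end > reindex.start, handoff.end > reindex.end.
That pattern is 'overlapped-by'.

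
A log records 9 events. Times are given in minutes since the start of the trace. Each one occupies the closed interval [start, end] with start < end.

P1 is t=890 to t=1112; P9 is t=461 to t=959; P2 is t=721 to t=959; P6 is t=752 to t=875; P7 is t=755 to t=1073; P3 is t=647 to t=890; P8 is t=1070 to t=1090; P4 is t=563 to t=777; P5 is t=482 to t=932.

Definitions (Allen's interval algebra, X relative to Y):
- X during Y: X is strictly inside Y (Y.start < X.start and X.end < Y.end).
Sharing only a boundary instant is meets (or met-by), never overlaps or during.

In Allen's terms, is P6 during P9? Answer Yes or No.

P6 = [t=752, t=875], P9 = [t=461, t=959].
Actual relation of P6 to P9: during.
Asked whether 'during' holds → Yes.

Yes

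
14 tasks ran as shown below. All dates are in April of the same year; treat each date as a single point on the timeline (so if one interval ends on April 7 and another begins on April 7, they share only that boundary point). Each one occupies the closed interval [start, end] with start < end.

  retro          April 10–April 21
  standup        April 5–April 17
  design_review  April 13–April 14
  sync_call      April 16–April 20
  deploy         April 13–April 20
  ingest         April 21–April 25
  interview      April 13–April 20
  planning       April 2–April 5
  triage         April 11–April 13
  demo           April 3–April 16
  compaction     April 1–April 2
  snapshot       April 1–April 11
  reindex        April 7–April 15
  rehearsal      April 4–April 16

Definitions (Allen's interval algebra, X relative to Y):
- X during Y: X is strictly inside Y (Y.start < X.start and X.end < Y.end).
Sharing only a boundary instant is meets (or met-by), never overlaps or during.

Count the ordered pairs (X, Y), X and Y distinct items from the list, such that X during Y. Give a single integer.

Checking all 182 ordered pairs for relation 'during'; matching pairs in alphabetical order:
(deploy, retro): deploy during retro ✓
(design_review, demo): design_review during demo ✓
(design_review, rehearsal): design_review during rehearsal ✓
(design_review, reindex): design_review during reindex ✓
(design_review, retro): design_review during retro ✓
(design_review, standup): design_review during standup ✓
(interview, retro): interview during retro ✓
(planning, snapshot): planning during snapshot ✓
(reindex, demo): reindex during demo ✓
(reindex, rehearsal): reindex during rehearsal ✓
(reindex, standup): reindex during standup ✓
(sync_call, retro): sync_call during retro ✓
(triage, demo): triage during demo ✓
(triage, rehearsal): triage during rehearsal ✓
(triage, reindex): triage during reindex ✓
(triage, retro): triage during retro ✓
(triage, standup): triage during standup ✓
Count: 17.

17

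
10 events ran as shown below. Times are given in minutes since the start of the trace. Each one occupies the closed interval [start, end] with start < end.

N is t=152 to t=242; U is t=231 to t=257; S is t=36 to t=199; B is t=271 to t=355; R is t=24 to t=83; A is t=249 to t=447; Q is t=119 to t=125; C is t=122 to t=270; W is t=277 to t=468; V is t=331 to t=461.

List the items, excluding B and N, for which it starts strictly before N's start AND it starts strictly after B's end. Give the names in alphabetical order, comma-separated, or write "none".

none

Conditions: its start is strictly before N's start (X.start < t=152) AND its start is strictly after B's end (X.start > t=355).
A: start t=249 < t=152? ✗; start t=249 > t=355? ✗ → no.
C: start t=122 < t=152? ✓; start t=122 > t=355? ✗ → no.
Q: start t=119 < t=152? ✓; start t=119 > t=355? ✗ → no.
R: start t=24 < t=152? ✓; start t=24 > t=355? ✗ → no.
S: start t=36 < t=152? ✓; start t=36 > t=355? ✗ → no.
U: start t=231 < t=152? ✗; start t=231 > t=355? ✗ → no.
V: start t=331 < t=152? ✗; start t=331 > t=355? ✗ → no.
W: start t=277 < t=152? ✗; start t=277 > t=355? ✗ → no.
Result: none.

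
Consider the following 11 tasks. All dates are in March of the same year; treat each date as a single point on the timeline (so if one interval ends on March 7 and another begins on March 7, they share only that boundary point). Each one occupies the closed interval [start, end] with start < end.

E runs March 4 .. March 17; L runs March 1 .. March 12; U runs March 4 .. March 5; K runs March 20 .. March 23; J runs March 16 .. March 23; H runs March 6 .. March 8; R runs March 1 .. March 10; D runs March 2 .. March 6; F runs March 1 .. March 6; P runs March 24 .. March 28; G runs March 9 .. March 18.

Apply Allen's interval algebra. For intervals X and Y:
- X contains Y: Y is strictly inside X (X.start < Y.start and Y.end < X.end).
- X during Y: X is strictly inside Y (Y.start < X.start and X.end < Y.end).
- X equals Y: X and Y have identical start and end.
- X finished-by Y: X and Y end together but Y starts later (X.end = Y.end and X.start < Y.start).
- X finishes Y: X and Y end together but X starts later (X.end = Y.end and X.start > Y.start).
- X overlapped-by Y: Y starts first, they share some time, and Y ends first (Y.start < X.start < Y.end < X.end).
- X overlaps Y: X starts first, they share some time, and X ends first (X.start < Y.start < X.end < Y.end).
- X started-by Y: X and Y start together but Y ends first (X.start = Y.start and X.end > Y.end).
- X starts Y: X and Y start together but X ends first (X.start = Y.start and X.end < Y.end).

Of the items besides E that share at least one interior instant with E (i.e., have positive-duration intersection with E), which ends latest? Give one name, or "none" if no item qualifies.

J

Target E = [March 4, March 17].
D [March 2, March 6] → overlaps → candidate.
F [March 1, March 6] → overlaps → candidate.
G [March 9, March 18] → overlapped-by → candidate.
H [March 6, March 8] → during → candidate.
J [March 16, March 23] → overlapped-by → candidate.
K [March 20, March 23] → after → excluded.
L [March 1, March 12] → overlaps → candidate.
P [March 24, March 28] → after → excluded.
R [March 1, March 10] → overlaps → candidate.
U [March 4, March 5] → starts → candidate.
Among candidates, latest end is March 23 → J.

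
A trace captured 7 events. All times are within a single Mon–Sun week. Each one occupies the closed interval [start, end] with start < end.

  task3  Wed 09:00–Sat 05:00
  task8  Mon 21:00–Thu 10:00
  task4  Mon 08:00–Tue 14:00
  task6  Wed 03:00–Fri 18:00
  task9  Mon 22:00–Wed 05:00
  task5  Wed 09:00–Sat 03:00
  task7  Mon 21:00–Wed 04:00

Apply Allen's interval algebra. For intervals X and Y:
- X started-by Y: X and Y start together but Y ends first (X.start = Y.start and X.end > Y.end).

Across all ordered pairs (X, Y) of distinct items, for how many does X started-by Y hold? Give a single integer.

2

Checking all 42 ordered pairs for relation 'started-by'; matching pairs in alphabetical order:
(task3, task5): task3 started-by task5 ✓
(task8, task7): task8 started-by task7 ✓
Count: 2.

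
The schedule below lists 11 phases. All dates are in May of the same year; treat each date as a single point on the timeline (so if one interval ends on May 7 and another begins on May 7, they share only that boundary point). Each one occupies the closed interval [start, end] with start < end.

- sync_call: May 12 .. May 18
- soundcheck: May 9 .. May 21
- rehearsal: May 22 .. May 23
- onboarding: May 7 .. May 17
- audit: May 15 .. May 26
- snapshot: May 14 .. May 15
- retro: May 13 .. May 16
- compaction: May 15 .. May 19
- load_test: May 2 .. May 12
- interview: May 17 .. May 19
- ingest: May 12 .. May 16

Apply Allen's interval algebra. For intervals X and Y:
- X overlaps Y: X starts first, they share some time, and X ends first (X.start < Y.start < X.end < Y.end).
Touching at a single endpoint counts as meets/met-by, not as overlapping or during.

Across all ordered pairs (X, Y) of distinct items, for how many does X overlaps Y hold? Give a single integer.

14

Checking all 110 ordered pairs for relation 'overlaps'; matching pairs in alphabetical order:
(ingest, audit): ingest overlaps audit ✓
(ingest, compaction): ingest overlaps compaction ✓
(load_test, onboarding): load_test overlaps onboarding ✓
(load_test, soundcheck): load_test overlaps soundcheck ✓
(onboarding, audit): onboarding overlaps audit ✓
(onboarding, compaction): onboarding overlaps compaction ✓
(onboarding, soundcheck): onboarding overlaps soundcheck ✓
(onboarding, sync_call): onboarding overlaps sync_call ✓
(retro, audit): retro overlaps audit ✓
(retro, compaction): retro overlaps compaction ✓
(soundcheck, audit): soundcheck overlaps audit ✓
(sync_call, audit): sync_call overlaps audit ✓
(sync_call, compaction): sync_call overlaps compaction ✓
(sync_call, interview): sync_call overlaps interview ✓
Count: 14.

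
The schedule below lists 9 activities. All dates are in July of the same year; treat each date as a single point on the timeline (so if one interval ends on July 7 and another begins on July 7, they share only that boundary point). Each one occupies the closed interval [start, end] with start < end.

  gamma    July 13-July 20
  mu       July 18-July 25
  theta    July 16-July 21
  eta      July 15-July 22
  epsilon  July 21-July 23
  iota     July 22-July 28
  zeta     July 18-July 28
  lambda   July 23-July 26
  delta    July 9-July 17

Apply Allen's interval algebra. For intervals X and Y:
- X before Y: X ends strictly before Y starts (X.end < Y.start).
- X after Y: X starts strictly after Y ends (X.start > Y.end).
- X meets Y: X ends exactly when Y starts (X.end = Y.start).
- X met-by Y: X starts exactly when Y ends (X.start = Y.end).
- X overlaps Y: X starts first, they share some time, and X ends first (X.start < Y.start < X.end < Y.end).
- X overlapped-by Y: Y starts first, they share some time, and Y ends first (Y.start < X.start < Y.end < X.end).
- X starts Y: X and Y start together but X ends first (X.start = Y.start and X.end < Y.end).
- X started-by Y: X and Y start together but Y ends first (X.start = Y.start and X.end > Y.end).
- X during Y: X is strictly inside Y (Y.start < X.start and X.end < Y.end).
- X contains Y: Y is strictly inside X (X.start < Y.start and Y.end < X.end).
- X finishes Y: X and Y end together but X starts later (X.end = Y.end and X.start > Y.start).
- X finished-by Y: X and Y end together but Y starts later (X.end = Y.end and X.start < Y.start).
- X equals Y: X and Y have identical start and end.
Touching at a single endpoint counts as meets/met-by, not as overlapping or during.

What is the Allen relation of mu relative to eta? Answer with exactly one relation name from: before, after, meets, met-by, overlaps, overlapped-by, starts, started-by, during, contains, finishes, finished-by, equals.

overlapped-by

mu = [July 18, July 25]; eta = [July 15, July 22].
Compare endpoints: mu.start > eta.start, mu.start < eta.end, mu.end > eta.start, mu.end > eta.end.
That pattern is 'overlapped-by'.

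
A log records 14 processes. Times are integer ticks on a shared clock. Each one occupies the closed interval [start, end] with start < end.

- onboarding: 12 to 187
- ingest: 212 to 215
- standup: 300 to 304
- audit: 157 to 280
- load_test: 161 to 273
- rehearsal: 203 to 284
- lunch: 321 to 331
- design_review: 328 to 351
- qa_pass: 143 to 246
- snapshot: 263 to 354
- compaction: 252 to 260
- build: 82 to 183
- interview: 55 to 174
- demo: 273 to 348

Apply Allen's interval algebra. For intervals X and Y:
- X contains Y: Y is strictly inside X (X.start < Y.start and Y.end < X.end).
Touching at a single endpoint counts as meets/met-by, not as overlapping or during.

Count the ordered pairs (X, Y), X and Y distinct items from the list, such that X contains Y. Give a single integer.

Checking all 182 ordered pairs for relation 'contains'; matching pairs in alphabetical order:
(audit, compaction): audit contains compaction ✓
(audit, ingest): audit contains ingest ✓
(audit, load_test): audit contains load_test ✓
(demo, lunch): demo contains lunch ✓
(demo, standup): demo contains standup ✓
(load_test, compaction): load_test contains compaction ✓
(load_test, ingest): load_test contains ingest ✓
(onboarding, build): onboarding contains build ✓
(onboarding, interview): onboarding contains interview ✓
(qa_pass, ingest): qa_pass contains ingest ✓
(rehearsal, compaction): rehearsal contains compaction ✓
(rehearsal, ingest): rehearsal contains ingest ✓
(snapshot, demo): snapshot contains demo ✓
(snapshot, design_review): snapshot contains design_review ✓
(snapshot, lunch): snapshot contains lunch ✓
(snapshot, standup): snapshot contains standup ✓
Count: 16.

16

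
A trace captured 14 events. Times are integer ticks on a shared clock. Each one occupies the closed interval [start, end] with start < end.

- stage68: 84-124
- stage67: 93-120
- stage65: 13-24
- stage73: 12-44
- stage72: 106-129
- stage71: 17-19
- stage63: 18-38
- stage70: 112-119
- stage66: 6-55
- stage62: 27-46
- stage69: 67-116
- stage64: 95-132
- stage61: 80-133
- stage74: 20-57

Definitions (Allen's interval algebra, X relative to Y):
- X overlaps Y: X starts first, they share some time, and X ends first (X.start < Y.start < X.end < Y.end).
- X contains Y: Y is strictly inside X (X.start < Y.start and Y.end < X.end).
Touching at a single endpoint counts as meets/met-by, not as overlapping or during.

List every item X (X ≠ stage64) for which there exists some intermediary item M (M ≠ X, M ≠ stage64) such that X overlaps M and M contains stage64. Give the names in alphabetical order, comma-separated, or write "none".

Target stage64 = [95, 132].
Intermediaries M with M contains stage64: stage61.
Via stage61 — items with X overlaps stage61: stage69.
Union: stage69.

stage69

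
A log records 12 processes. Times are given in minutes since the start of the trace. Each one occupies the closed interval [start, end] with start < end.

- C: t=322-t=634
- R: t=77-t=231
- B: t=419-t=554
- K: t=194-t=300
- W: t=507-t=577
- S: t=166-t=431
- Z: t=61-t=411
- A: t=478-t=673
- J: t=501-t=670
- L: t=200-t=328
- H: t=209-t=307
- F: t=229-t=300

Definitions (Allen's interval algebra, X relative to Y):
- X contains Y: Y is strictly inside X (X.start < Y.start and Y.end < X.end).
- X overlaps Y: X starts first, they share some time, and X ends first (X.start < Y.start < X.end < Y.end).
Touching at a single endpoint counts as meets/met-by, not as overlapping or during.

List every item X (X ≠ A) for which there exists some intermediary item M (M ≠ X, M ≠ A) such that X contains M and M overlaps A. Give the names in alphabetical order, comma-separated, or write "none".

C

Target A = [t=478, t=673].
Intermediaries M with M overlaps A: B, C.
Via B — items with X contains B: C.
Via C — items with X contains C: none.
Union: C.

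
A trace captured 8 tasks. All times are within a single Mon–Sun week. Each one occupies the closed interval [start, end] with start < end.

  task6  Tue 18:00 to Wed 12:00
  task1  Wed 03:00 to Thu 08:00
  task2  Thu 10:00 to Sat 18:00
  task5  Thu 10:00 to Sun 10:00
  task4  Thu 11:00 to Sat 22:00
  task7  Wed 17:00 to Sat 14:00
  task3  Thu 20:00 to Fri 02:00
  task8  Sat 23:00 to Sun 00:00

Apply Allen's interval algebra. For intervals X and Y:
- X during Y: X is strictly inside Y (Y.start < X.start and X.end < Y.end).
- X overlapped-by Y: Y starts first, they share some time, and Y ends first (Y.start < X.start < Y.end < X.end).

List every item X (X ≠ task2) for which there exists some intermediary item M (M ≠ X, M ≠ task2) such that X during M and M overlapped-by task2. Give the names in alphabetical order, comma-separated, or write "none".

task3

Target task2 = [Thu 10:00, Sat 18:00].
Intermediaries M with M overlapped-by task2: task4.
Via task4 — items with X during task4: task3.
Union: task3.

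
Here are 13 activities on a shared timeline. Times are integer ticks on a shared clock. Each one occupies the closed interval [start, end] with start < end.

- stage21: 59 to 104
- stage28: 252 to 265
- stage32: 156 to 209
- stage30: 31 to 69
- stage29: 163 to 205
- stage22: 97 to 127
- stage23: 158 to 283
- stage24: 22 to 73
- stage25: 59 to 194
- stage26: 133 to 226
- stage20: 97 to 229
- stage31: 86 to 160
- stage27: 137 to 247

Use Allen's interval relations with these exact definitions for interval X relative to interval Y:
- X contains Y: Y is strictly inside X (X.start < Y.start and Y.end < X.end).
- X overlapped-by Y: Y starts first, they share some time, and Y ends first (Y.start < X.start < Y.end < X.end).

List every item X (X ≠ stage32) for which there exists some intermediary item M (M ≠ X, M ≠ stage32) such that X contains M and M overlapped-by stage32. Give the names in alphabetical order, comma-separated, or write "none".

none

Target stage32 = [156, 209].
Intermediaries M with M overlapped-by stage32: stage23.
Via stage23 — items with X contains stage23: none.
Union: none.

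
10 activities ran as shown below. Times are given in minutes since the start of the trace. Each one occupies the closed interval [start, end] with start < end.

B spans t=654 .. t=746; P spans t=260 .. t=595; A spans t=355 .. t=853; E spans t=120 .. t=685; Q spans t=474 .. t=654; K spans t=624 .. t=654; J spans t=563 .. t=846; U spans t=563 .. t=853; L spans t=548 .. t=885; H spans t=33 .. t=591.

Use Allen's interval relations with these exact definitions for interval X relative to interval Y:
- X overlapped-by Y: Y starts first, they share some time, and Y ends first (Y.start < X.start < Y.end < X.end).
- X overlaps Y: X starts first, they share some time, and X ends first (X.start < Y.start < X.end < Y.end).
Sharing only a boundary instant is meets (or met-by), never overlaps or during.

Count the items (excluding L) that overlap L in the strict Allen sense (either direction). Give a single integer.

5

Target L = [t=548, t=885].
A [t=355, t=853] → overlaps → counts.
B [t=654, t=746] → during → no.
E [t=120, t=685] → overlaps → counts.
H [t=33, t=591] → overlaps → counts.
J [t=563, t=846] → during → no.
K [t=624, t=654] → during → no.
P [t=260, t=595] → overlaps → counts.
Q [t=474, t=654] → overlaps → counts.
U [t=563, t=853] → during → no.
Total: 5.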